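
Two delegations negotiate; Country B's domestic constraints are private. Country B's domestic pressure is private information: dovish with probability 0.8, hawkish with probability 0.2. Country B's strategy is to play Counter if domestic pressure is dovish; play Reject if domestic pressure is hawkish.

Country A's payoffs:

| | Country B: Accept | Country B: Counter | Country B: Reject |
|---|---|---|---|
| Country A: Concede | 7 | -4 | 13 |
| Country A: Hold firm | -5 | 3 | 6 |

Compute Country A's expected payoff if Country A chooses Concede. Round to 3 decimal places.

-0.600

E[Concede] = 0.8·(-4) + 0.2·13 = (-3.2) + 2.6 = -0.6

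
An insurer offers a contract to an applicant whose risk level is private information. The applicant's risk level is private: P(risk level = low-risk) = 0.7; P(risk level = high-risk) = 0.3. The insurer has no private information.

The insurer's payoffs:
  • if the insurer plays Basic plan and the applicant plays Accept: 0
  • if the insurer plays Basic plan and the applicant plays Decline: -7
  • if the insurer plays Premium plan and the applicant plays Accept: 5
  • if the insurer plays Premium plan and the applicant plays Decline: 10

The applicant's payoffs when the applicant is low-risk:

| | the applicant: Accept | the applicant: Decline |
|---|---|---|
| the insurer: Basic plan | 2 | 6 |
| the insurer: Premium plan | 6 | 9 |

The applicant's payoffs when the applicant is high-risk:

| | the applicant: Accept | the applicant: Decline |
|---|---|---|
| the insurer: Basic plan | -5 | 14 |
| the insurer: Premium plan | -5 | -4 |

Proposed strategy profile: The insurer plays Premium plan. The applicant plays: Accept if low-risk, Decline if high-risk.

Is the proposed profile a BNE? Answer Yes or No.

No

The insurer plays Premium plan: E[Premium plan] = 0.7·(5) + 0.3·(10) = 6.5; E[Basic plan] = -2.1. Best-responding. ✓
The applicant (risk level low-risk), facing Premium plan: Accept gives 6, Decline gives 9. Proposed Accept is not best — profitable deviation exists. ✗
The applicant (risk level high-risk), facing Premium plan: Accept gives -5, Decline gives -4. Proposed Decline is best. ✓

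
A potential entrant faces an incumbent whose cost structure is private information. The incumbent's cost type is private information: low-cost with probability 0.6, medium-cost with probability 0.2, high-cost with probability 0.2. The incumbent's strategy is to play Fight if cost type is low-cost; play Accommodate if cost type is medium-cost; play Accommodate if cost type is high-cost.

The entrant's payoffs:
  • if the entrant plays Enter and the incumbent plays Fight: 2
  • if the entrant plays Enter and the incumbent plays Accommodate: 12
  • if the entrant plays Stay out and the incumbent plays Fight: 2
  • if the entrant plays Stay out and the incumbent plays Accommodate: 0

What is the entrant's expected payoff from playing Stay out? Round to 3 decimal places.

E[Stay out] = 0.6·2 + 0.2·0 + 0.2·0 = 1.2 + 0 + 0 = 1.2

1.200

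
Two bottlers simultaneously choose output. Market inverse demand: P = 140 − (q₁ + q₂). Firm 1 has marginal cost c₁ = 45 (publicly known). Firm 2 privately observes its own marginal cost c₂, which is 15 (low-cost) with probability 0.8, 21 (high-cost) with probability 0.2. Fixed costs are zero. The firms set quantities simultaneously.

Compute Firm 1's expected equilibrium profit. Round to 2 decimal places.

Type-c best response for Firm 2: q₂(c) = (140 − c)/2 − q₁/2.
Firm 1 maximizes expected profit; its first-order condition is 140 − 2q₁ − E[q₂] − 45 = 0.
Substituting E[q₂] and solving: E[c₂] = 16.2, so q₁ = (140 − 2·45 + 16.2)/3 = 22.0667.
E[P] = 140 − (q₁ + E[q₂]) = 67.0667; Firm 1's expected profit = (E[P] − 45)·q₁ = (67.0667 − 45)·22.0667 = 486.938.

486.94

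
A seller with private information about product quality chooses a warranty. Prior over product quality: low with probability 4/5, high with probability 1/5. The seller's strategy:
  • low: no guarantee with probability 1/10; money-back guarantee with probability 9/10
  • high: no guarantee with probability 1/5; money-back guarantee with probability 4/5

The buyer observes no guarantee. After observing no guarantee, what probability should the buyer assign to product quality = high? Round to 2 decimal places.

P(no guarantee) = (4/5)·(1/10) + (1/5)·(1/5) = 3/25
P(high | no guarantee) = ((1/5)·(1/5)) / (3/25) = (1/25) / (3/25) = 1/3

0.33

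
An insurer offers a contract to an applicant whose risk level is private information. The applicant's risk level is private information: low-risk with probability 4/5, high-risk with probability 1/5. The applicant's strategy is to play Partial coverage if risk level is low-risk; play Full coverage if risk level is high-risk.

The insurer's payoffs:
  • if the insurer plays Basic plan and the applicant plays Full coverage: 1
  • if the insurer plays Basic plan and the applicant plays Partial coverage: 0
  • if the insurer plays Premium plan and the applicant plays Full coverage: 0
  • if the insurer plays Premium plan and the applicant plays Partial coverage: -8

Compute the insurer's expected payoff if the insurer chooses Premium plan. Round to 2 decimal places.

Take the expectation over the applicant's risk level, weighting each type's action by its prior probability.
E[Premium plan] = 4/5·(-8) + 1/5·0 = (-32/5) + 0 = -32/5

-6.40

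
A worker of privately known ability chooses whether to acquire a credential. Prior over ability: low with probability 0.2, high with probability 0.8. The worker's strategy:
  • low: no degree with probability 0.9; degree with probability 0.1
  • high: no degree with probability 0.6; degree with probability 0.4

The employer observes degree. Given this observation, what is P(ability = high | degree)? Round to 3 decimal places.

0.941

Apply Bayes' rule using the sender's strategy as the likelihood.
P(degree) = 0.2·0.1 + 0.8·0.4 = 0.34
P(high | degree) = (0.8·0.4) / 0.34 = 0.32 / 0.34 = 0.941176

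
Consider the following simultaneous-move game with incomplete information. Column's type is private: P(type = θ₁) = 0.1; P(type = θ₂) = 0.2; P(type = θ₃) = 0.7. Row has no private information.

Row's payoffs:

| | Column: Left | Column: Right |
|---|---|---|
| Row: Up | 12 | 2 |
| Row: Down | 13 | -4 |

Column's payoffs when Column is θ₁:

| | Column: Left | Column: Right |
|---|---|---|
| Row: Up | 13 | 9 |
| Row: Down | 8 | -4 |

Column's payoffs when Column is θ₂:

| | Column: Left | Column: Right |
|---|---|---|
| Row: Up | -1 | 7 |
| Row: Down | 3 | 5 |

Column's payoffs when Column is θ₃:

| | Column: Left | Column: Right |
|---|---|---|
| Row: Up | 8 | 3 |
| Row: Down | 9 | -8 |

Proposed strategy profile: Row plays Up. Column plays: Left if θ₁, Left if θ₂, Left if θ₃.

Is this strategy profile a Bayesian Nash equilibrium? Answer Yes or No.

No

A profile is a BNE iff every type of every player is best-responding given beliefs about the other side.
Row plays Up: E[Up] = 0.1·(12) + 0.2·(12) + 0.7·(12) = 12; E[Down] = 13. Not best-responding. ✗
Column (type θ₁), facing Up: Left gives 13, Right gives 9. Proposed Left is best. ✓
Column (type θ₂), facing Up: Left gives -1, Right gives 7. Proposed Left is not best — profitable deviation exists. ✗
Column (type θ₃), facing Up: Left gives 8, Right gives 3. Proposed Left is best. ✓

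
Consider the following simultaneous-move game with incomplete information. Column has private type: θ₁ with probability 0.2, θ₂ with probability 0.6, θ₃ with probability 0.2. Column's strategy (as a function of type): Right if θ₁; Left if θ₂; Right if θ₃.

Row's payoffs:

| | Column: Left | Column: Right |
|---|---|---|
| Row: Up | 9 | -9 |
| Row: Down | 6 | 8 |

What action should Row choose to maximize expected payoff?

E[Up] = 0.2·(-9) + 0.6·(9) + 0.2·(-9) = 1.8
E[Down] = 0.2·(8) + 0.6·(6) + 0.2·(8) = 6.8
Best response: Down (6.8 is the largest).

Down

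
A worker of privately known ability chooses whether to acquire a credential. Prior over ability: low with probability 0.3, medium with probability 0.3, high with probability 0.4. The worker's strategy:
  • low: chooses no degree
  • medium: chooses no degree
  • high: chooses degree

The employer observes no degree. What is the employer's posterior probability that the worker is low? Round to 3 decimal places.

0.500

Apply Bayes' rule using the sender's strategy as the likelihood.
P(no degree) = 0.3·1 + 0.3·1 + 0.4·0 = 0.6
P(low | no degree) = (0.3·1) / 0.6 = 0.3 / 0.6 = 0.5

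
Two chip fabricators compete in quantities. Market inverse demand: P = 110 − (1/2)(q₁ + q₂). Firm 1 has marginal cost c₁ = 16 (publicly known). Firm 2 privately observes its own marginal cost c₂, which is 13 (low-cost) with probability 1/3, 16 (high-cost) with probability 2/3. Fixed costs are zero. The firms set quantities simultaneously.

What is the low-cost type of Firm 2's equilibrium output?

66

Firm 2 with cost c maximizes (110 − (1/2)(q₁+q₂) − c)·q₂, giving q₂(c) = (110 − c − (1/2)q₁).
E[c₂] = 1/3·13 + 2/3·16 = 15
Firm 1's FOC against E[q₂] yields q₁ = (110 − 2·16 + E[c₂])/(3/2) = (110 − 32 + 15)/(3/2) = 62.
q₂(low-cost) = (110 − 13 − (1/2)·62) = 66.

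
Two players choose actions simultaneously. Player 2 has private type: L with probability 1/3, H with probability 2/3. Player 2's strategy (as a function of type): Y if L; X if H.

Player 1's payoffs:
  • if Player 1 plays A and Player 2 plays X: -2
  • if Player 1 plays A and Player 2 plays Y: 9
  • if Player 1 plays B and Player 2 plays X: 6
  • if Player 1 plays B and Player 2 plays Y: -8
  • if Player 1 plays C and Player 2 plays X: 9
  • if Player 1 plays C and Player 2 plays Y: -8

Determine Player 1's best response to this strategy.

C

E[A] = 1/3·(9) + 2/3·(-2) = 5/3
E[B] = 1/3·(-8) + 2/3·(6) = 4/3
E[C] = 1/3·(-8) + 2/3·(9) = 10/3
Best response: C (10/3 is the largest).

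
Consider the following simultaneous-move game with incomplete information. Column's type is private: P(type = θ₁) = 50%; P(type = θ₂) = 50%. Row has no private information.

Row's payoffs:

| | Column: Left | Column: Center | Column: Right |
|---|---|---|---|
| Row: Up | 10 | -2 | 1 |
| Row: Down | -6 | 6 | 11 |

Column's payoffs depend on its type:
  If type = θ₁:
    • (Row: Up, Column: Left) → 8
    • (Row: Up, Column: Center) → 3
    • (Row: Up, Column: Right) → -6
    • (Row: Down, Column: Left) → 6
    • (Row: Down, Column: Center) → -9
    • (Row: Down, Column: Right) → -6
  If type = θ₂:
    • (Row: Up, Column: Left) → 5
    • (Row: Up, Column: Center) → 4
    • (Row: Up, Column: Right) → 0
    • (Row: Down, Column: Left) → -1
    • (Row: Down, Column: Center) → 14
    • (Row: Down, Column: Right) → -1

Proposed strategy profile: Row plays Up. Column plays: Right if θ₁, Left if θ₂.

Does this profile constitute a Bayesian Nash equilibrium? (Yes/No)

A profile is a BNE iff every type of every player is best-responding given beliefs about the other side.
Row plays Up: E[Up] = 0.5·(1) + 0.5·(10) = 5.5; E[Down] = 2.5. Best-responding. ✓
Column (type θ₁), facing Up: Left gives 8, Center gives 3, Right gives -6. Proposed Right is not best — profitable deviation exists. ✗
Column (type θ₂), facing Up: Left gives 5, Center gives 4, Right gives 0. Proposed Left is best. ✓

No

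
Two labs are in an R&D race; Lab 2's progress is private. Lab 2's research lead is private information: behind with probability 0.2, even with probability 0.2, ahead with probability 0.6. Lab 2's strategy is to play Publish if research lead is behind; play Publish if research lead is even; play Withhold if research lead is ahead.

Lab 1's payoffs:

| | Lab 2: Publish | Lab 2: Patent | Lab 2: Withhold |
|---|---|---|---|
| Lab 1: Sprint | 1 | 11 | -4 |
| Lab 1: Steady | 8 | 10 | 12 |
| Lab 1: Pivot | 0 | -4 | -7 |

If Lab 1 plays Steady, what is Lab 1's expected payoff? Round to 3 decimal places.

10.400

E[Steady] = 0.2·8 + 0.2·8 + 0.6·12 = 1.6 + 1.6 + 7.2 = 10.4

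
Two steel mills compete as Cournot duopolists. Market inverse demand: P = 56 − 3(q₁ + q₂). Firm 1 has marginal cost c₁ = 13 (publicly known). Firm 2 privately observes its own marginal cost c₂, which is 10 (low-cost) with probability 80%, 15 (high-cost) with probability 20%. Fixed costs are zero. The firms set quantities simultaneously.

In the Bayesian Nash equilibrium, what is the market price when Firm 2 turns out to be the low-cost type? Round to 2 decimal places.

26.17

Each type of Firm 2 best-responds to q₁; Firm 1 best-responds to the expected q₂ over Firm 2's types.
Firm 2 with cost c maximizes (56 − 3(q₁+q₂) − c)·q₂, giving q₂(c) = (56 − c − 3q₁)/6.
E[c₂] = 0.8·10 + 0.2·15 = 11
Firm 1's FOC against E[q₂] yields q₁ = (56 − 2·13 + E[c₂])/9 = (56 − 26 + 11)/9 = 4.55556.
q₂(low-cost) = 5.38889, so P = 56 − 3·(4.55556 + 5.38889) = 26.1667.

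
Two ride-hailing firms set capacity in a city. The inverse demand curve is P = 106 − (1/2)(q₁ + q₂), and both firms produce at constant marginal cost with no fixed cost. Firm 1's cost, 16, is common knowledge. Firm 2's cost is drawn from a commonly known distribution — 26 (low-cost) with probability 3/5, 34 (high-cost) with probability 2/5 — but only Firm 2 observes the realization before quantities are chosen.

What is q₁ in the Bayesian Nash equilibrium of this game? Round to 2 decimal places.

68.80

Type-c best response for Firm 2: q₂(c) = (106 − c) − q₁/2.
Firm 1 maximizes expected profit; its first-order condition is 106 − q₁ − (1/2)E[q₂] − 16 = 0.
Substituting E[q₂] and solving: E[c₂] = 29.2, so q₁ = (106 − 2·16 + 29.2)/(3/2) = 68.8.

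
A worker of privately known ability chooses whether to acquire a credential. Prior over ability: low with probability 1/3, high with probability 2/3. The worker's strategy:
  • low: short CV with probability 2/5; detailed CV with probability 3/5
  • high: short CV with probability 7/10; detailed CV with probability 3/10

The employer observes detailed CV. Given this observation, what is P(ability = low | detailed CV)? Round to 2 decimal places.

0.50

P(detailed CV) = (1/3)·(3/5) + (2/3)·(3/10) = 2/5
P(low | detailed CV) = ((1/3)·(3/5)) / (2/5) = (1/5) / (2/5) = 1/2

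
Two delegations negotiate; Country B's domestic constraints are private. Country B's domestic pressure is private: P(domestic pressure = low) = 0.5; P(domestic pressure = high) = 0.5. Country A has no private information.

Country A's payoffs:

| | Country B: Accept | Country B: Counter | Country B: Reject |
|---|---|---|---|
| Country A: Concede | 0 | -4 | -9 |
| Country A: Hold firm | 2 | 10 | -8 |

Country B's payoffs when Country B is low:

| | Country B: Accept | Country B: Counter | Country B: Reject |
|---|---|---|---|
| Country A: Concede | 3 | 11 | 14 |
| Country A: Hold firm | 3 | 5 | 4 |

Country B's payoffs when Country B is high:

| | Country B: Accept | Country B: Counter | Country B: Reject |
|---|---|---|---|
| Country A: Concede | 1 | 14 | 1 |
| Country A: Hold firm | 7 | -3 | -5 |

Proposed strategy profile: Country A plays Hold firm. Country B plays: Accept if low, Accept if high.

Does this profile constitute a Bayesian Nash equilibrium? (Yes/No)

A profile is a BNE iff every type of every player is best-responding given beliefs about the other side.
Country A plays Hold firm: E[Hold firm] = 0.5·(2) + 0.5·(2) = 2; E[Concede] = 0. Best-responding. ✓
Country B (domestic pressure low), facing Hold firm: Accept gives 3, Counter gives 5, Reject gives 4. Proposed Accept is not best — profitable deviation exists. ✗
Country B (domestic pressure high), facing Hold firm: Accept gives 7, Counter gives -3, Reject gives -5. Proposed Accept is best. ✓

No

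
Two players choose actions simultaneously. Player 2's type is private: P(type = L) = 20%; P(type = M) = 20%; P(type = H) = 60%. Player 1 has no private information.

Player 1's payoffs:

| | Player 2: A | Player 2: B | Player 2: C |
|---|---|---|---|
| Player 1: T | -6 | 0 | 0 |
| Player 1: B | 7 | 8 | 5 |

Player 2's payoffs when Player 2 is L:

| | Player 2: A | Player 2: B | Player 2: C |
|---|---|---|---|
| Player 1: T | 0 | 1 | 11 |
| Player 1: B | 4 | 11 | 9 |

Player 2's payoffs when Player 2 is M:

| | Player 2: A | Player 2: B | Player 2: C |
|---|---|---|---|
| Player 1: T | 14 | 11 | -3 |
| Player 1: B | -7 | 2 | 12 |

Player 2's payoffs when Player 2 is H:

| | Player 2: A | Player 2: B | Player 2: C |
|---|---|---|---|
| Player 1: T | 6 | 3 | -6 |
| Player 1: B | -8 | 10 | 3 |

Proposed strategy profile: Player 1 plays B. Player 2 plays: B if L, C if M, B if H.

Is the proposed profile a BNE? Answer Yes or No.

Yes

Player 1 plays B: E[B] = 0.2·(8) + 0.2·(5) + 0.6·(8) = 7.4; E[T] = 0. Best-responding. ✓
Player 2 (type L), facing B: A gives 4, B gives 11, C gives 9. Proposed B is best. ✓
Player 2 (type M), facing B: A gives -7, B gives 2, C gives 12. Proposed C is best. ✓
Player 2 (type H), facing B: A gives -8, B gives 10, C gives 3. Proposed B is best. ✓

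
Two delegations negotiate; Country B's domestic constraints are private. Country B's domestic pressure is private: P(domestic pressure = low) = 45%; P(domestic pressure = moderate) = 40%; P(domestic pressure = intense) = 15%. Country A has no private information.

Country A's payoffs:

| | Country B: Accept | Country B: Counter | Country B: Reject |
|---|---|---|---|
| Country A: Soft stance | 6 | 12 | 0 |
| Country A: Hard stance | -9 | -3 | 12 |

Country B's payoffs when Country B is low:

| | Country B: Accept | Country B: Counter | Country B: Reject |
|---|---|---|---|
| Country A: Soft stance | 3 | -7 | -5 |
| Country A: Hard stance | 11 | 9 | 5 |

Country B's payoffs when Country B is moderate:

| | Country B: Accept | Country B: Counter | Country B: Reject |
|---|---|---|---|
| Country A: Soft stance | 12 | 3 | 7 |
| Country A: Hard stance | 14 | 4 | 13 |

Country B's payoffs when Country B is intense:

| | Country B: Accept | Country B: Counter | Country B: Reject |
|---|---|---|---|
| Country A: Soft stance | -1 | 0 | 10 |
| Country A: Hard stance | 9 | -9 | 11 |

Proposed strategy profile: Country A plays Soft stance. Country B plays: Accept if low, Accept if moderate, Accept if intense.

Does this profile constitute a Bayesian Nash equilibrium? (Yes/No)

A profile is a BNE iff every type of every player is best-responding given beliefs about the other side.
Country A plays Soft stance: E[Soft stance] = 0.45·(6) + 0.4·(6) + 0.15·(6) = 6; E[Hard stance] = -9. Best-responding. ✓
Country B (domestic pressure low), facing Soft stance: Accept gives 3, Counter gives -7, Reject gives -5. Proposed Accept is best. ✓
Country B (domestic pressure moderate), facing Soft stance: Accept gives 12, Counter gives 3, Reject gives 7. Proposed Accept is best. ✓
Country B (domestic pressure intense), facing Soft stance: Accept gives -1, Counter gives 0, Reject gives 10. Proposed Accept is not best — profitable deviation exists. ✗

No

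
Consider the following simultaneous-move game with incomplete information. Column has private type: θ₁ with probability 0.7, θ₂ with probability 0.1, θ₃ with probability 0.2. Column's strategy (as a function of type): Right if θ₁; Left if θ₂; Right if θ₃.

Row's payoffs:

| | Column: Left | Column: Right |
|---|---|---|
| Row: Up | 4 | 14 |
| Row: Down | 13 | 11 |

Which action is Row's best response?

E[Up] = 0.7·(14) + 0.1·(4) + 0.2·(14) = 13
E[Down] = 0.7·(11) + 0.1·(13) + 0.2·(11) = 11.2
Best response: Up (13 is the largest).

Up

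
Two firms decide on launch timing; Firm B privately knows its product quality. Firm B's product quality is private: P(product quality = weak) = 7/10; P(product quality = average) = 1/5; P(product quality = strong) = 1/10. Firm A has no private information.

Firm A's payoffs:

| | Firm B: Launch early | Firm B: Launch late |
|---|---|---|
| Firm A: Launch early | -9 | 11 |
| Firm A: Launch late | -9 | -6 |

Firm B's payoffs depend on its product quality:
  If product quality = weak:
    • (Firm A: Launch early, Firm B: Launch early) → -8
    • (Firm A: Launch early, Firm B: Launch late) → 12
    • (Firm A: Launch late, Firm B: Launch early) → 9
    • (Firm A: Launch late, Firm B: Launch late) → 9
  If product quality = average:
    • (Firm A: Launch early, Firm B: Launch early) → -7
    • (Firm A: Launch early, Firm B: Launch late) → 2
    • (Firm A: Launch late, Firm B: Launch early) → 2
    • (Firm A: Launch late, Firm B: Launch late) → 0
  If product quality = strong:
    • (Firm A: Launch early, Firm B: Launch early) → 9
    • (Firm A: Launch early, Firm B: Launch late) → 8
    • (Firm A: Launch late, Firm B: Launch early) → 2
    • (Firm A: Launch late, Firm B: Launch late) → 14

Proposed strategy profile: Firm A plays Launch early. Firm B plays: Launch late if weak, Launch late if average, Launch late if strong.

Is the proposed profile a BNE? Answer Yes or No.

No

A profile is a BNE iff every type of every player is best-responding given beliefs about the other side.
Firm A plays Launch early: E[Launch early] = 7/10·(11) + 1/5·(11) + 1/10·(11) = 11; E[Launch late] = -6. Best-responding. ✓
Firm B (product quality weak), facing Launch early: Launch early gives -8, Launch late gives 12. Proposed Launch late is best. ✓
Firm B (product quality average), facing Launch early: Launch early gives -7, Launch late gives 2. Proposed Launch late is best. ✓
Firm B (product quality strong), facing Launch early: Launch early gives 9, Launch late gives 8. Proposed Launch late is not best — profitable deviation exists. ✗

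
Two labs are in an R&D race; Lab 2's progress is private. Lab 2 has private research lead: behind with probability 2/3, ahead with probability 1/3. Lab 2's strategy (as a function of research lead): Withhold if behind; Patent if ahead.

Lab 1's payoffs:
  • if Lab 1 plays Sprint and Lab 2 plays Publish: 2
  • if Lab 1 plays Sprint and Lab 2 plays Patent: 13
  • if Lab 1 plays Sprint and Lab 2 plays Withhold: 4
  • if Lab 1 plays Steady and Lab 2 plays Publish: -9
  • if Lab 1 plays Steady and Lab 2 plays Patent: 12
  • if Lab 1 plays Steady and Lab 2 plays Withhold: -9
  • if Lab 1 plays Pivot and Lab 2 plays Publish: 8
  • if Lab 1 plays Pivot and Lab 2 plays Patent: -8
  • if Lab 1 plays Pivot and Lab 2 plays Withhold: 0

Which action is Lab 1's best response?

E[Sprint] = 2/3·(4) + 1/3·(13) = 7
E[Steady] = 2/3·(-9) + 1/3·(12) = -2
E[Pivot] = 2/3·(0) + 1/3·(-8) = -8/3
Best response: Sprint (7 is the largest).

Sprint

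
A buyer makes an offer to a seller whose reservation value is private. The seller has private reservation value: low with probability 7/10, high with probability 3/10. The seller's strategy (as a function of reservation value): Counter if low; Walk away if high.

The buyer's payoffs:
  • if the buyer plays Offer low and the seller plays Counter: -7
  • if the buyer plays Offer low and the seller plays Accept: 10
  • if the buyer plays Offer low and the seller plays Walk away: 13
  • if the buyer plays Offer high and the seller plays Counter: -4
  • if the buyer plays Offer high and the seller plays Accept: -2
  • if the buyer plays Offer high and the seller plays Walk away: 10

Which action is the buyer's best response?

Offer high

E[Offer low] = 7/10·(-7) + 3/10·(13) = -1
E[Offer high] = 7/10·(-4) + 3/10·(10) = 1/5
Best response: Offer high (1/5 is the largest).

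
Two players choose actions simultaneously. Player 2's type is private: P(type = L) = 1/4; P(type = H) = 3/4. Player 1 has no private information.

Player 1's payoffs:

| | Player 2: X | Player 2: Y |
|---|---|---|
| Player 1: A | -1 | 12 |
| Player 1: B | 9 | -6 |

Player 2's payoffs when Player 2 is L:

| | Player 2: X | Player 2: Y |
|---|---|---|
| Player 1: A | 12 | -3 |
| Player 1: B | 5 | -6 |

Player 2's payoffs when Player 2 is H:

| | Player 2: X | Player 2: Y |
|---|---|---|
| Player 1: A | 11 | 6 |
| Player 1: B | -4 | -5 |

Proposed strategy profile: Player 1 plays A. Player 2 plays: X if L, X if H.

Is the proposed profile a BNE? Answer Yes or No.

Player 1 plays A: E[A] = 1/4·(-1) + 3/4·(-1) = -1; E[B] = 9. Not best-responding. ✗
Player 2 (type L), facing A: X gives 12, Y gives -3. Proposed X is best. ✓
Player 2 (type H), facing A: X gives 11, Y gives 6. Proposed X is best. ✓

No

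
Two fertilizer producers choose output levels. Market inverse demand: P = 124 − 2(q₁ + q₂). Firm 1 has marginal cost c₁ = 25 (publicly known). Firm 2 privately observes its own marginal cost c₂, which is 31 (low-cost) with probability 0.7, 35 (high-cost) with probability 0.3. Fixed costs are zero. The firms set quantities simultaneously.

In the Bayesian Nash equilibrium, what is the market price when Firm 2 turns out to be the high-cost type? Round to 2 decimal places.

Type-c best response for Firm 2: q₂(c) = (124 − c)/4 − q₁/2.
Firm 1 maximizes expected profit; its first-order condition is 124 − 4q₁ − 2E[q₂] − 25 = 0.
Substituting E[q₂] and solving: E[c₂] = 32.2, so q₁ = (124 − 2·25 + 32.2)/6 = 17.7.
q₂(high-cost) = 13.4, so P = 124 − 2·(17.7 + 13.4) = 61.8.

61.80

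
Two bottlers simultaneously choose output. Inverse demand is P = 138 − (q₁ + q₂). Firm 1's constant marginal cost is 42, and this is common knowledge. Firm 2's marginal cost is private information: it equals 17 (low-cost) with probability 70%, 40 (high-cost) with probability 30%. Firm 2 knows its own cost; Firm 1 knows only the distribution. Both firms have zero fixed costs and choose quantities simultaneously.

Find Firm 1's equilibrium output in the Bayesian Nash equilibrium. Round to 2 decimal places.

Each type of Firm 2 best-responds to q₁; Firm 1 best-responds to the expected q₂ over Firm 2's types.
Firm 2 with cost c maximizes (138 − (q₁+q₂) − c)·q₂, giving q₂(c) = (138 − c − q₁)/2.
E[c₂] = 0.7·17 + 0.3·40 = 23.9
Firm 1's FOC against E[q₂] yields q₁ = (138 − 2·42 + E[c₂])/3 = (138 − 84 + 23.9)/3 = 25.9667.

25.97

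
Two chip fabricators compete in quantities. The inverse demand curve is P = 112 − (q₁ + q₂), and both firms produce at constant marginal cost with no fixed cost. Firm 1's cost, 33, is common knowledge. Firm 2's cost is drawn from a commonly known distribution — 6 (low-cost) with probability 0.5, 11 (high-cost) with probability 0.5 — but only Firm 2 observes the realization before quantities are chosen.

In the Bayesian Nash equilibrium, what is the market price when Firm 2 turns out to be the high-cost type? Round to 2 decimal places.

52.42

Each type of Firm 2 best-responds to q₁; Firm 1 best-responds to the expected q₂ over Firm 2's types.
Firm 2 with cost c maximizes (112 − (q₁+q₂) − c)·q₂, giving q₂(c) = (112 − c − q₁)/2.
E[c₂] = 0.5·6 + 0.5·11 = 8.5
Firm 1's FOC against E[q₂] yields q₁ = (112 − 2·33 + E[c₂])/3 = (112 − 66 + 8.5)/3 = 18.1667.
q₂(high-cost) = 41.4167, so P = 112 − (18.1667 + 41.4167) = 52.4167.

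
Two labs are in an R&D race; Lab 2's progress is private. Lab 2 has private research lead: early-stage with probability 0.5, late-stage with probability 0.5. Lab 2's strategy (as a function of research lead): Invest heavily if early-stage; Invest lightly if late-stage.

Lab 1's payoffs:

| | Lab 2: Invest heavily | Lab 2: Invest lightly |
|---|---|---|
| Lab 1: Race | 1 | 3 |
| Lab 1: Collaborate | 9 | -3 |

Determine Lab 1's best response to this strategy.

Compute Lab 1's expected payoff for each action, taking the expectation over Lab 2's type.
E[Race] = 0.5·(1) + 0.5·(3) = 2
E[Collaborate] = 0.5·(9) + 0.5·(-3) = 3
Best response: Collaborate (3 is the largest).

Collaborate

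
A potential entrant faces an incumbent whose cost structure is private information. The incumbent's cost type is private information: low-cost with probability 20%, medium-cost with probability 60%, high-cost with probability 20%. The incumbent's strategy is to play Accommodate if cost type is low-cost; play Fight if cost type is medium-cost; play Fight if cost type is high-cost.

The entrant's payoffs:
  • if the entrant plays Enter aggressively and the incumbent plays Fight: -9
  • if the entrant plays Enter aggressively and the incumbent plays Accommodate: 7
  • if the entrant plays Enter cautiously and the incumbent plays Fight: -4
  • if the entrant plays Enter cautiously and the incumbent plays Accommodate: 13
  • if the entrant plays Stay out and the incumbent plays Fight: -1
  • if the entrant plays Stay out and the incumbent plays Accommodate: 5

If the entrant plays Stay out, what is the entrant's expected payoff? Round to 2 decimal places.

Take the expectation over the incumbent's cost type, weighting each type's action by its prior probability.
E[Stay out] = 0.2·5 + 0.6·(-1) + 0.2·(-1) = 1 + (-0.6) + (-0.2) = 0.2

0.20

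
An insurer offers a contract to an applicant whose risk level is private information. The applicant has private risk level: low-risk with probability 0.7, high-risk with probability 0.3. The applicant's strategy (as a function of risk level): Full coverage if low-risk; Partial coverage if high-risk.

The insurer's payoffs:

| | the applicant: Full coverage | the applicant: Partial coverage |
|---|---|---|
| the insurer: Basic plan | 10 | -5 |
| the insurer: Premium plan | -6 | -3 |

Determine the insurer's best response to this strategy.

Basic plan

E[Basic plan] = 0.7·(10) + 0.3·(-5) = 5.5
E[Premium plan] = 0.7·(-6) + 0.3·(-3) = -5.1
Best response: Basic plan (5.5 is the largest).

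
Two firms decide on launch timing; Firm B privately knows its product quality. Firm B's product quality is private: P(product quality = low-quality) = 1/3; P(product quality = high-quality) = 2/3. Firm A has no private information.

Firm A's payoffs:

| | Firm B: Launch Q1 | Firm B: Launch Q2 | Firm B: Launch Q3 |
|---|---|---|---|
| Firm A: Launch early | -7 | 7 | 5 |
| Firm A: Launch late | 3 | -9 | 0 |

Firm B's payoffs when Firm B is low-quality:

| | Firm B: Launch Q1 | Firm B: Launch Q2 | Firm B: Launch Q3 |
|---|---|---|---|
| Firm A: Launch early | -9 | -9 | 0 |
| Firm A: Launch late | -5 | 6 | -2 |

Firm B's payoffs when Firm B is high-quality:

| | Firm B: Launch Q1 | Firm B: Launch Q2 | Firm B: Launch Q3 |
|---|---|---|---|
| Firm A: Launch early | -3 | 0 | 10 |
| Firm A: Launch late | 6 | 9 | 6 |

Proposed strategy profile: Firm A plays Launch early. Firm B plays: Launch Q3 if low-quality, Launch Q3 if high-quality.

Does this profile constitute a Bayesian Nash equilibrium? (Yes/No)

Yes

Firm A plays Launch early: E[Launch early] = 1/3·(5) + 2/3·(5) = 5; E[Launch late] = 0. Best-responding. ✓
Firm B (product quality low-quality), facing Launch early: Launch Q1 gives -9, Launch Q2 gives -9, Launch Q3 gives 0. Proposed Launch Q3 is best. ✓
Firm B (product quality high-quality), facing Launch early: Launch Q1 gives -3, Launch Q2 gives 0, Launch Q3 gives 10. Proposed Launch Q3 is best. ✓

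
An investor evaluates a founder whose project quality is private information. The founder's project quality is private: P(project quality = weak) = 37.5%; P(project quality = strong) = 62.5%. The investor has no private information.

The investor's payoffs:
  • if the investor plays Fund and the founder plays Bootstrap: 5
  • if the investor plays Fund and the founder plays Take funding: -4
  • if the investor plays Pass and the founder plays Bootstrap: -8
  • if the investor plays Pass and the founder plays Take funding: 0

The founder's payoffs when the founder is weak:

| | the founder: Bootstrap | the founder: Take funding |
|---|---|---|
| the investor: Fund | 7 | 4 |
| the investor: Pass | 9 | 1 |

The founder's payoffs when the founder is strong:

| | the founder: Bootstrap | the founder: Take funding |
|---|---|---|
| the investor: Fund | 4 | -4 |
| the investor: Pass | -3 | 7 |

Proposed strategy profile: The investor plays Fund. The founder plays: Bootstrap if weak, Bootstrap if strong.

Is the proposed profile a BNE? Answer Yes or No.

A profile is a BNE iff every type of every player is best-responding given beliefs about the other side.
The investor plays Fund: E[Fund] = 0.375·(5) + 0.625·(5) = 5; E[Pass] = -8. Best-responding. ✓
The founder (project quality weak), facing Fund: Bootstrap gives 7, Take funding gives 4. Proposed Bootstrap is best. ✓
The founder (project quality strong), facing Fund: Bootstrap gives 4, Take funding gives -4. Proposed Bootstrap is best. ✓

Yes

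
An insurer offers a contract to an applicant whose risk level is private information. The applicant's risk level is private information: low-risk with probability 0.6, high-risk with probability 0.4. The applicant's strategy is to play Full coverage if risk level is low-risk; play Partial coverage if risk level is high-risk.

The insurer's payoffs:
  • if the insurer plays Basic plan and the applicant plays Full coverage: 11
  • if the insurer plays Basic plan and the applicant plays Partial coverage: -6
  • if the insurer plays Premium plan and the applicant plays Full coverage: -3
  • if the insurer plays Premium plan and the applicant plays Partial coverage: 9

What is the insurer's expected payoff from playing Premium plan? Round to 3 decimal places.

Take the expectation over the applicant's risk level, weighting each type's action by its prior probability.
E[Premium plan] = 0.6·(-3) + 0.4·9 = (-1.8) + 3.6 = 1.8

1.800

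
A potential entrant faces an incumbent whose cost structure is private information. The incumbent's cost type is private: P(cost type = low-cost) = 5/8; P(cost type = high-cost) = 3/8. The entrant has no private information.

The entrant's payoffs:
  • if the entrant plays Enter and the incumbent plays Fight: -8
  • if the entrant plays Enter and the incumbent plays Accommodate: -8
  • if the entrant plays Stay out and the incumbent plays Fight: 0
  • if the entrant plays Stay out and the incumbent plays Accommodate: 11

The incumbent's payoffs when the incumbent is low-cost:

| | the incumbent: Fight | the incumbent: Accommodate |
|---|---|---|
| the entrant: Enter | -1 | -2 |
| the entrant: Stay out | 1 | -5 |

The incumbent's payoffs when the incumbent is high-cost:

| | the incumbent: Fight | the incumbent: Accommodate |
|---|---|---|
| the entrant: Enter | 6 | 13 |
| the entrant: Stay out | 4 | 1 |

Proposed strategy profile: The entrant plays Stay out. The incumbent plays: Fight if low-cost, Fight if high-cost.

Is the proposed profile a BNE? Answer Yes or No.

Yes

The entrant plays Stay out: E[Stay out] = 5/8·(0) + 3/8·(0) = 0; E[Enter] = -8. Best-responding. ✓
The incumbent (cost type low-cost), facing Stay out: Fight gives 1, Accommodate gives -5. Proposed Fight is best. ✓
The incumbent (cost type high-cost), facing Stay out: Fight gives 4, Accommodate gives 1. Proposed Fight is best. ✓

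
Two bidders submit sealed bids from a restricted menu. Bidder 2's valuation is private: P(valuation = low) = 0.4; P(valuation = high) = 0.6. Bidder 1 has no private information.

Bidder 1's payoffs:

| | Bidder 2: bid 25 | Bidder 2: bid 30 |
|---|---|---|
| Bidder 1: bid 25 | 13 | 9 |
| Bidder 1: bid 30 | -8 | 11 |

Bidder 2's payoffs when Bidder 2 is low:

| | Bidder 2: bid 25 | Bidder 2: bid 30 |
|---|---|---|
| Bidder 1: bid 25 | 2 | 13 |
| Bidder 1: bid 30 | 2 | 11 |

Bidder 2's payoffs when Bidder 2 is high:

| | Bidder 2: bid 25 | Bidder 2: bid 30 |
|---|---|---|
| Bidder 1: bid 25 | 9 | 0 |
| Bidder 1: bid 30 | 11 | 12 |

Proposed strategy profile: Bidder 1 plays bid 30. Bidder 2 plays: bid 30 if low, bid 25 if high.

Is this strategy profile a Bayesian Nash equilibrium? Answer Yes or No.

No

Bidder 1 plays bid 30: E[bid 30] = 0.4·(11) + 0.6·(-8) = -0.4; E[bid 25] = 11.4. Not best-responding. ✗
Bidder 2 (valuation low), facing bid 30: bid 25 gives 2, bid 30 gives 11. Proposed bid 30 is best. ✓
Bidder 2 (valuation high), facing bid 30: bid 25 gives 11, bid 30 gives 12. Proposed bid 25 is not best — profitable deviation exists. ✗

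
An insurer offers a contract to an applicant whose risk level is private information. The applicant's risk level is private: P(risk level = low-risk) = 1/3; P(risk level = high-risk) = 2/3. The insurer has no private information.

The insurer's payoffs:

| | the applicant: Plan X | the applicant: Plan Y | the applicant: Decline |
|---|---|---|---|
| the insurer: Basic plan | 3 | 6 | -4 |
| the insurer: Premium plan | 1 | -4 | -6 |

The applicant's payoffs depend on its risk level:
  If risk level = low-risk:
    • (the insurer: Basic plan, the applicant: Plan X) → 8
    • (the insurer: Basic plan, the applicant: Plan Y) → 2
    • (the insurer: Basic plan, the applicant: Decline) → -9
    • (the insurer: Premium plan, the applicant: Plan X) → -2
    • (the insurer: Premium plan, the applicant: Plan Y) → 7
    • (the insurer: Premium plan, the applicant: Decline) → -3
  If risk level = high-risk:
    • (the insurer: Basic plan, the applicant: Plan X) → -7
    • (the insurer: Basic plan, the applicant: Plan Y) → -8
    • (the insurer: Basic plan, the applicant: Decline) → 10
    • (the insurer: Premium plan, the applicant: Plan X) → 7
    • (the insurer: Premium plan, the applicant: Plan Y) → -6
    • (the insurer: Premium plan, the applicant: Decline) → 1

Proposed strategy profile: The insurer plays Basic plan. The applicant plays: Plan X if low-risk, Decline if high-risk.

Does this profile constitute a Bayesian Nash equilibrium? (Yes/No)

Yes

The insurer plays Basic plan: E[Basic plan] = 1/3·(3) + 2/3·(-4) = -5/3; E[Premium plan] = -11/3. Best-responding. ✓
The applicant (risk level low-risk), facing Basic plan: Plan X gives 8, Plan Y gives 2, Decline gives -9. Proposed Plan X is best. ✓
The applicant (risk level high-risk), facing Basic plan: Plan X gives -7, Plan Y gives -8, Decline gives 10. Proposed Decline is best. ✓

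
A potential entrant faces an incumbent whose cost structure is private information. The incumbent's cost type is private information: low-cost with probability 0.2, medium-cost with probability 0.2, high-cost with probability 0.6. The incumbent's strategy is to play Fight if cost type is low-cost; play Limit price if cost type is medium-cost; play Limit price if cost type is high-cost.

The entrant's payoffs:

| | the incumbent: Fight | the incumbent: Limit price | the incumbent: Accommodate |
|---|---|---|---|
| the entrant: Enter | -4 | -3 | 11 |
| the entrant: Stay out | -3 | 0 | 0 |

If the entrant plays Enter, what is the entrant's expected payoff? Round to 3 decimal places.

-3.200

E[Enter] = 0.2·(-4) + 0.2·(-3) + 0.6·(-3) = (-0.8) + (-0.6) + (-1.8) = -3.2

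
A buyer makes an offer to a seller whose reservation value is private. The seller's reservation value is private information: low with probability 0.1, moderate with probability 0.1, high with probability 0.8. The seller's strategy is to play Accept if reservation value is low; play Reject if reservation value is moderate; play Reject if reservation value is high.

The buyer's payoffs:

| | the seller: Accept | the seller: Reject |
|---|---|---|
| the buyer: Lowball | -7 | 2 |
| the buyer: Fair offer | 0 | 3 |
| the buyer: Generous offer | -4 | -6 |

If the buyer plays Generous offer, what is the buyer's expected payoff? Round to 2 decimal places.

E[Generous offer] = 0.1·(-4) + 0.1·(-6) + 0.8·(-6) = (-0.4) + (-0.6) + (-4.8) = -5.8

-5.80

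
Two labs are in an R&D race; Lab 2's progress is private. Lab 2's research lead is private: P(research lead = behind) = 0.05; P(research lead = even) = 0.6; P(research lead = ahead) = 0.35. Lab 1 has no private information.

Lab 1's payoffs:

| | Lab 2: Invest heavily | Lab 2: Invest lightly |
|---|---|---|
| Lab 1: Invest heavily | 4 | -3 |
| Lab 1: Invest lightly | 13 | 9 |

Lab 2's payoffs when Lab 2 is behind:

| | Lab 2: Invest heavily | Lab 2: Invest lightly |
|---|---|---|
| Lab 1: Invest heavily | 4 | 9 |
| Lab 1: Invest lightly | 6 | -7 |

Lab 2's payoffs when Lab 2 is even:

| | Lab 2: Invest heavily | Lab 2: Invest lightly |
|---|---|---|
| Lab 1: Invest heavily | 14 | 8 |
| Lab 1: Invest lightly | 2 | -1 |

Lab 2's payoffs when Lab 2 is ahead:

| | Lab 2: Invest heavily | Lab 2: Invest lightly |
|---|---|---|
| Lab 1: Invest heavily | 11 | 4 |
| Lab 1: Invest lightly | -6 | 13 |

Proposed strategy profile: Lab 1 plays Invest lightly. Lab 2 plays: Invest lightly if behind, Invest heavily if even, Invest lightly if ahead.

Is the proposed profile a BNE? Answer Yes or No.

No

A profile is a BNE iff every type of every player is best-responding given beliefs about the other side.
Lab 1 plays Invest lightly: E[Invest lightly] = 0.05·(9) + 0.6·(13) + 0.35·(9) = 11.4; E[Invest heavily] = 1.2. Best-responding. ✓
Lab 2 (research lead behind), facing Invest lightly: Invest heavily gives 6, Invest lightly gives -7. Proposed Invest lightly is not best — profitable deviation exists. ✗
Lab 2 (research lead even), facing Invest lightly: Invest heavily gives 2, Invest lightly gives -1. Proposed Invest heavily is best. ✓
Lab 2 (research lead ahead), facing Invest lightly: Invest heavily gives -6, Invest lightly gives 13. Proposed Invest lightly is best. ✓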